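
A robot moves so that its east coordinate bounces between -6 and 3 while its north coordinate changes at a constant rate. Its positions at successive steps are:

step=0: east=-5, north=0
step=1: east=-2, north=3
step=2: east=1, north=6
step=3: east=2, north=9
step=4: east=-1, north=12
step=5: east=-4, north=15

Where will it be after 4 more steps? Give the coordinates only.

The east coordinate travels 3 per step and bounces off the walls at -6 and 3.
  step 6: -4 → -5
  step 7: -5 → -2
  step 8: -2 → 1
  step 9: 1 → 2
The north coordinate changes by +3 each step: at step 9 it is 27.

east=2, north=27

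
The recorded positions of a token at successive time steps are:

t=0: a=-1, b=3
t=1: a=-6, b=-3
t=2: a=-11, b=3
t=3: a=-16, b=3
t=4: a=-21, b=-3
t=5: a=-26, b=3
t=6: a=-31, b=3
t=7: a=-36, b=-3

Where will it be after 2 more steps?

a=-46, b=3

A: linear, -5 per step → -46 at step 9.
B: cycles through 3, -3, 3 every 3 steps. Step 9 lands at position 0 of the cycle → 3.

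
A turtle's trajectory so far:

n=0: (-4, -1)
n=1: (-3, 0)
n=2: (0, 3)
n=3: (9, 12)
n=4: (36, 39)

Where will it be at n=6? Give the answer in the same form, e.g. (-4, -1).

(360, 363)

Consecutive displacements (+1, +1), (+3, +3), (+9, +9), (+27, +27) scale by a factor of 3 each step.
step 5: (36, 39) + (+81, +81) → (117, 120)
step 6: (117, 120) + (+243, +243) → (360, 363)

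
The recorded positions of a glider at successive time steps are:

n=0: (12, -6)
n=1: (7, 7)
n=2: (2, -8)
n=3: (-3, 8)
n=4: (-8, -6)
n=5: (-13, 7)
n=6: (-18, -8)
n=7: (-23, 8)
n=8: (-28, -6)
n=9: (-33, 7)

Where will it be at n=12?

The first coordinate changes by -5 each step, so at step 12 it is 12 + 12·(-5) = -48.
The second coordinate repeats the cycle [-6, 7, -8, 8] with period 4; step 12 mod 4 = 0, giving -6.

(-48, -6)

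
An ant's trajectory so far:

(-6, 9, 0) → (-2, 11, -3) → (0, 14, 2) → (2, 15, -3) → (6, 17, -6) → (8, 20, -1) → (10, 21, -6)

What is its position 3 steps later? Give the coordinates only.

Differencing gives (+4, +2, -3), (+2, +3, +5), (+2, +1, -5), (+4, +2, -3), (+2, +3, +5), (+2, +1, -5). This is the pattern (+4, +2, -3), (+2, +3, +5), (+2, +1, -5) repeated.
step 7: apply (+4, +2, -3) → (14, 23, -9)
step 8: apply (+2, +3, +5) → (16, 26, -4)
step 9: apply (+2, +1, -5) → (18, 27, -9)

(18, 27, -9)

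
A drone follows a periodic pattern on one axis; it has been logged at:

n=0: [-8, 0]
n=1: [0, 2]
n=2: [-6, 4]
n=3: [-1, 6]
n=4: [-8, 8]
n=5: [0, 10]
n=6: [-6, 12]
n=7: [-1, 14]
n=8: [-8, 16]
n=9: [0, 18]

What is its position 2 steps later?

First: cycles through -8, 0, -6, -1 every 4 steps. Step 11 lands at position 3 of the cycle → -1.
Second: linear, +2 per step → 22 at step 11.

[-1, 22]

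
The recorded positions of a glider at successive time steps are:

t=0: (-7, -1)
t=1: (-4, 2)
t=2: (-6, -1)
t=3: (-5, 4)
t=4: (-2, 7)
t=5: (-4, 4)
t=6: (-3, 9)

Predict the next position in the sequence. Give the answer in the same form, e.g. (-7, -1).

The moves between consecutive positions are (+3, +3), (-2, -3), (+1, +5), (+3, +3), (-2, -3), (+1, +5); they repeat the 3-cycle [(+3, +3), (-2, -3), (+1, +5)].
step 7: apply (+3, +3) → (0, 12)

(0, 12)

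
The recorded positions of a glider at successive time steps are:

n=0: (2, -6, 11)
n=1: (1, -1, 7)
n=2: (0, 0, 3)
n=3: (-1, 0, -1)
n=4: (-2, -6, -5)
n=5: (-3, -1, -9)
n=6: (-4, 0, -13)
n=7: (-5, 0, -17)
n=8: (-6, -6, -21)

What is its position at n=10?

First: linear, -1 per step → -8 at step 10.
Second: cycles through -6, -1, 0, 0 every 4 steps. Step 10 lands at position 2 of the cycle → 0.
Third: linear, -4 per step → -29 at step 10.

(-8, 0, -29)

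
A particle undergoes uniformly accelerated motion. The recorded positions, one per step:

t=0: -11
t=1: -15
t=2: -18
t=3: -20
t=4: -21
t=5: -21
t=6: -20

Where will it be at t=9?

-11

Taking differences between consecutive positions: -4, -3, -2, -1, +0, +1. These grow by +1 each step.
step 7: -20 + 2 → -18
step 8: -18 + 3 → -15
step 9: -15 + 4 → -11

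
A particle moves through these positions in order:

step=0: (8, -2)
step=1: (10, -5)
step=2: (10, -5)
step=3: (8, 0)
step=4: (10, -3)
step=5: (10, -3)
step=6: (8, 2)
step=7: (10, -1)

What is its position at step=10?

(10, 1)

Step-to-step displacements: (+2, -3), (+0, +0), (-2, +5), (+2, -3), (+0, +0), (-2, +5), (+2, -3) — a repeating cycle of length 3.
step 8: apply (+0, +0) → (10, -1)
step 9: apply (-2, +5) → (8, 4)
step 10: apply (+2, -3) → (10, 1)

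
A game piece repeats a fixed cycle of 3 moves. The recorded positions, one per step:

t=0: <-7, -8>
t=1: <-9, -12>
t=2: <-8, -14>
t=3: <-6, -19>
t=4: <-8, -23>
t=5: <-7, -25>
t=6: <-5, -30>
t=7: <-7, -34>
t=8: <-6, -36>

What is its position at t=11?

Differencing gives <-2, -4>, <+1, -2>, <+2, -5>, <-2, -4>, <+1, -2>, <+2, -5>, <-2, -4>, <+1, -2>. This is the pattern <-2, -4>, <+1, -2>, <+2, -5> repeated.
step 9: apply <+2, -5> → <-4, -41>
step 10: apply <-2, -4> → <-6, -45>
step 11: apply <+1, -2> → <-5, -47>

<-5, -47>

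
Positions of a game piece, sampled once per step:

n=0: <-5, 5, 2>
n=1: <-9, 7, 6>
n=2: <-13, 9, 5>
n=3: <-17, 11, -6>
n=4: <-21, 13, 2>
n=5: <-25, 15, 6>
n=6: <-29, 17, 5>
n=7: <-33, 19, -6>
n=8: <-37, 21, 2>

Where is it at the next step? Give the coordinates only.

The first coordinate changes by -4 each step, so at step 9 it is -5 + 9·(-4) = -41.
The second coordinate changes by +2 each step, so at step 9 it is 5 + 9·(2) = 23.
The third coordinate repeats the cycle [2, 6, 5, -6] with period 4; step 9 mod 4 = 1, giving 6.

<-41, 23, 6>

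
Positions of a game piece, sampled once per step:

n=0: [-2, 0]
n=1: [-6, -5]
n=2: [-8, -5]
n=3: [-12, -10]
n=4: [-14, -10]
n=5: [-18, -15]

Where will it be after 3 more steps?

The moves between consecutive positions are [-4, -5], [-2, +0], [-4, -5], [-2, +0], [-4, -5]; they repeat the 2-cycle [[-4, -5], [-2, +0]].
step 6: apply [-2, +0] → [-20, -15]
step 7: apply [-4, -5] → [-24, -20]
step 8: apply [-2, +0] → [-26, -20]

[-26, -20]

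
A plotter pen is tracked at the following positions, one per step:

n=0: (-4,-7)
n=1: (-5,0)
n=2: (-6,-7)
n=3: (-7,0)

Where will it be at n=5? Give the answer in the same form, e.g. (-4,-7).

The first coordinate changes by -1 each step, so at step 5 it is -4 + 5·(-1) = -9.
The second coordinate repeats the cycle [-7, 0] with period 2; step 5 mod 2 = 1, giving 0.

(-9,0)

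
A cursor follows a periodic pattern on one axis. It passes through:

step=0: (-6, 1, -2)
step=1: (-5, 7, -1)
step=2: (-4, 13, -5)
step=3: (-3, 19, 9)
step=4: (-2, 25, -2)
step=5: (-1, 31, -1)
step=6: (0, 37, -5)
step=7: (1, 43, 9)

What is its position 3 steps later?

(4, 61, -5)

The first coordinate changes by +1 each step, so at step 10 it is -6 + 10·(1) = 4.
The second coordinate changes by +6 each step, so at step 10 it is 1 + 10·(6) = 61.
The third coordinate repeats the cycle [-2, -1, -5, 9] with period 4; step 10 mod 4 = 2, giving -5.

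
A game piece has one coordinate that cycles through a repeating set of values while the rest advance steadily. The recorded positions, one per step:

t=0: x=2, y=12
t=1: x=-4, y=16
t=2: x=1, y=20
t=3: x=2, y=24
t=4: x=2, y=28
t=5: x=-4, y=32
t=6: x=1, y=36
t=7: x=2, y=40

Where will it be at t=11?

x=2, y=56

X: cycles through 2, -4, 1, 2 every 4 steps. Step 11 lands at position 3 of the cycle → 2.
Y: linear, +4 per step → 56 at step 11.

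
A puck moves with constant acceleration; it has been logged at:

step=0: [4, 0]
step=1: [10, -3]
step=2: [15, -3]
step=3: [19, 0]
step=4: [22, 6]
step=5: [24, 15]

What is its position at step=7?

Successive displacements: [+6, -3], [+5, +0], [+4, +3], [+3, +6], [+2, +9] — each changes by [-1, +3].
step 6: [24, 15] + [+1, +12] → [25, 27]
step 7: [25, 27] + [+0, +15] → [25, 42]

[25, 42]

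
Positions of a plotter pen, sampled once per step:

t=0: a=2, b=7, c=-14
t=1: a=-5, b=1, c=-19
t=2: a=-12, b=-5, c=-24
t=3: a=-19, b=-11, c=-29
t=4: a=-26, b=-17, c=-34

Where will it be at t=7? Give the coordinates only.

The position changes by (-7,-6,-5) every step.
step 5: a=-26, b=-17, c=-34 + (-7,-6,-5) → a=-33, b=-23, c=-39
step 6: a=-33, b=-23, c=-39 + (-7,-6,-5) → a=-40, b=-29, c=-44
step 7: a=-40, b=-29, c=-44 + (-7,-6,-5) → a=-47, b=-35, c=-49

a=-47, b=-35, c=-49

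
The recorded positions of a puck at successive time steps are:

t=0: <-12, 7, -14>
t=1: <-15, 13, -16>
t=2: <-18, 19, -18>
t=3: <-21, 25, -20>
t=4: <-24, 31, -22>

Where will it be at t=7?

Each step adds <-3, +6, -2> to the position.
step 5: <-24, 31, -22> + <-3, +6, -2> → <-27, 37, -24>
step 6: <-27, 37, -24> + <-3, +6, -2> → <-30, 43, -26>
step 7: <-30, 43, -26> + <-3, +6, -2> → <-33, 49, -28>

<-33, 49, -28>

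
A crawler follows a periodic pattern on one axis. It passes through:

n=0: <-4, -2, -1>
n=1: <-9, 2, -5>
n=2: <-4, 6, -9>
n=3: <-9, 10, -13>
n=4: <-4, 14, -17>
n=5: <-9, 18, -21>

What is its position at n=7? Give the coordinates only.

The first coordinate repeats the cycle [-4, -9] with period 2; step 7 mod 2 = 1, giving -9.
The second coordinate changes by +4 each step, so at step 7 it is -2 + 7·(4) = 26.
The third coordinate changes by -4 each step, so at step 7 it is -1 + 7·(-4) = -29.

<-9, 26, -29>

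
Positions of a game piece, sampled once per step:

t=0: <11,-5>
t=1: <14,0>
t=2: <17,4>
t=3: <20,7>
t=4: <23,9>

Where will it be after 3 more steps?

<32,9>

Taking differences between consecutive positions: <+3,+5>, <+3,+4>, <+3,+3>, <+3,+2>. These grow by <+0,-1> each step.
step 5: <23,9> + <+3,+1> → <26,10>
step 6: <26,10> + <+3,+0> → <29,10>
step 7: <29,10> + <+3,-1> → <32,9>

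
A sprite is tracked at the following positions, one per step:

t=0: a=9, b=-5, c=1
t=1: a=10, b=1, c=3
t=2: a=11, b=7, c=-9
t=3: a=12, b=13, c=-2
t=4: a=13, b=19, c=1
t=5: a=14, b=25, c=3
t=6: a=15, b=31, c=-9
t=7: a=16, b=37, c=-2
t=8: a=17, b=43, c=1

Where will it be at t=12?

A: linear, +1 per step → 21 at step 12.
B: linear, +6 per step → 67 at step 12.
C: cycles through 1, 3, -9, -2 every 4 steps. Step 12 lands at position 0 of the cycle → 1.

a=21, b=67, c=1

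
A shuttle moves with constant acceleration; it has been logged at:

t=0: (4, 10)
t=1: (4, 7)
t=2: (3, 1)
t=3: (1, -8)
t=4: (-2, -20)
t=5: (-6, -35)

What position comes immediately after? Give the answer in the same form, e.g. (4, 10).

Successive displacements: (+0, -3), (-1, -6), (-2, -9), (-3, -12), (-4, -15) — each changes by (-1, -3).
step 6: (-6, -35) + (-5, -18) → (-11, -53)

(-11, -53)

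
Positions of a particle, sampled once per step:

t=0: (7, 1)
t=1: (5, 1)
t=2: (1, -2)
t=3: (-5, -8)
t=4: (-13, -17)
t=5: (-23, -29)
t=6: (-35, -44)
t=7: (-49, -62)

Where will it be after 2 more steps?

Taking differences between consecutive positions: (-2, +0), (-4, -3), (-6, -6), (-8, -9), (-10, -12), (-12, -15), (-14, -18). These grow by (-2, -3) each step.
step 8: (-49, -62) + (-16, -21) → (-65, -83)
step 9: (-65, -83) + (-18, -24) → (-83, -107)

(-83, -107)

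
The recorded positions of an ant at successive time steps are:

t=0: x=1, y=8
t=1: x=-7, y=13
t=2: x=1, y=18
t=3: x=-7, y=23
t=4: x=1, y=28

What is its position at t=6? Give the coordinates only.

The x coordinate repeats the cycle [1, -7] with period 2; step 6 mod 2 = 0, giving 1.
The y coordinate changes by +5 each step, so at step 6 it is 8 + 6·(5) = 38.

x=1, y=38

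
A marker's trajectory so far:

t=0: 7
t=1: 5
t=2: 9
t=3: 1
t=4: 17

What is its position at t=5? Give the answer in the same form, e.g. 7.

Consecutive displacements -2, +4, -8, +16 scale by a factor of -2 each step.
step 5: 17 − 32 → -15

-15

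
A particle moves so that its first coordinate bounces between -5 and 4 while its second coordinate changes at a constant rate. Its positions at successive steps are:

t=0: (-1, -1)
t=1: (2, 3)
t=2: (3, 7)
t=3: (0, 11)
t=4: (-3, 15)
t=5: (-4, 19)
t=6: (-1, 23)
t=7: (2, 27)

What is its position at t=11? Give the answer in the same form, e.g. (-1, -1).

The first coordinate reflects between -5 and 4, moving 3 per step.
  step 8: 2 → 3
  step 9: 3 → 0
  step 10: 0 → -3
  step 11: -3 → -4
The second coordinate changes by +4 each step: at step 11 it is 43.

(-4, 43)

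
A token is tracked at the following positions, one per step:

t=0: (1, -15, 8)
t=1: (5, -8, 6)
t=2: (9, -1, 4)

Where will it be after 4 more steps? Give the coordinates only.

(25, 27, -4)

The position changes by (+4, +7, -2) every step.
step 3: (9, -1, 4) + (+4, +7, -2) → (13, 6, 2)
step 4: (13, 6, 2) + (+4, +7, -2) → (17, 13, 0)
step 5: (17, 13, 0) + (+4, +7, -2) → (21, 20, -2)
step 6: (21, 20, -2) + (+4, +7, -2) → (25, 27, -4)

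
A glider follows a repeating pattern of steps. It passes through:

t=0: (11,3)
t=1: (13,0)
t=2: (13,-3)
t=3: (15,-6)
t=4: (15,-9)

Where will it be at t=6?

(17,-15)

The moves between consecutive positions are (+2,-3), (+0,-3), (+2,-3), (+0,-3); they repeat the 2-cycle [(+2,-3), (+0,-3)].
step 5: apply (+2,-3) → (17,-12)
step 6: apply (+0,-3) → (17,-15)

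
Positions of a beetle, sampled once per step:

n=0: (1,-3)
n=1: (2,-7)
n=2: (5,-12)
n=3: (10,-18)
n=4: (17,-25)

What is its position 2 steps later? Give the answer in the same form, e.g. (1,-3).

(37,-42)

First differences are (+1,-4), (+3,-5), (+5,-6), (+7,-7); their common second difference is (+2,-1) (constant acceleration).
step 5: (17,-25) + (+9,-8) → (26,-33)
step 6: (26,-33) + (+11,-9) → (37,-42)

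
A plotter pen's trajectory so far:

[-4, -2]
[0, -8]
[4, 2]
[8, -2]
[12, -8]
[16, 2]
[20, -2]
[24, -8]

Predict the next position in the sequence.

[28, 2]

First: linear, +4 per step → 28 at step 8.
Second: cycles through -2, -8, 2 every 3 steps. Step 8 lands at position 2 of the cycle → 2.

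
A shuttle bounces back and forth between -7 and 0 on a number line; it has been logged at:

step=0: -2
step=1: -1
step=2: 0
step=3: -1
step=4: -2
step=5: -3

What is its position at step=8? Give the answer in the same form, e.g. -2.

-6

The value travels 1 per step and bounces off the walls at -7 and 0.
  step 6: -3 → -4
  step 7: -4 → -5
  step 8: -5 → -6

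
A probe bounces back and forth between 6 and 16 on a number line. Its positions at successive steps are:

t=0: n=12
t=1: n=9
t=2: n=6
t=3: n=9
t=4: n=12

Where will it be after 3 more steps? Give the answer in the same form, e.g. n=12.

n=11

The value travels 3 per step and bounces off the walls at 6 and 16.
  step 5: 12 → 15
  step 6: 15 → 14
  step 7: 14 → 11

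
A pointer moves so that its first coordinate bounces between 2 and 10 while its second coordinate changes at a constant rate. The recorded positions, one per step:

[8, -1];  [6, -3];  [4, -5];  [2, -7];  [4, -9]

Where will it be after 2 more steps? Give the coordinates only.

[8, -13]

The first coordinate travels 2 per step and bounces off the walls at 2 and 10.
  step 5: 4 → 6
  step 6: 6 → 8
The second coordinate changes by -2 each step: at step 6 it is -13.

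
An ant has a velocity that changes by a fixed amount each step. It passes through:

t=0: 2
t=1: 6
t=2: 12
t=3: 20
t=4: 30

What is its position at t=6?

Taking differences between consecutive positions: +4, +6, +8, +10. These grow by +2 each step.
step 5: 30 + 12 → 42
step 6: 42 + 14 → 56

56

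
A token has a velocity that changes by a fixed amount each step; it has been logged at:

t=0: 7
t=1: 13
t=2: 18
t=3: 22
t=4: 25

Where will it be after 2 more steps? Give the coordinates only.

Successive displacements: +6, +5, +4, +3 — each changes by -1.
step 5: 25 + 2 → 27
step 6: 27 + 1 → 28

28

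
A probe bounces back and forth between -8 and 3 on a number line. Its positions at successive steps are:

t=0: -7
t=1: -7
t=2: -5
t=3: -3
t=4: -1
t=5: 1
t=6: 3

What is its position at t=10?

The value reflects between -8 and 3, moving 2 per step.
  step 7: 3 → 1
  step 8: 1 → -1
  step 9: -1 → -3
  step 10: -3 → -5

-5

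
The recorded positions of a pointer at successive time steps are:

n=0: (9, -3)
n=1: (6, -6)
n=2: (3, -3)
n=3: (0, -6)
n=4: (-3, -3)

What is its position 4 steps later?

(-15, -3)

The first coordinate changes by -3 each step, so at step 8 it is 9 + 8·(-3) = -15.
The second coordinate repeats the cycle [-3, -6] with period 2; step 8 mod 2 = 0, giving -3.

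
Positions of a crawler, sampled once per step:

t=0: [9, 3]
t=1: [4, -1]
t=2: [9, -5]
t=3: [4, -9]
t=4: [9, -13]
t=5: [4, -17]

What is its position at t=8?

The first coordinate repeats the cycle [9, 4] with period 2; step 8 mod 2 = 0, giving 9.
The second coordinate changes by -4 each step, so at step 8 it is 3 + 8·(-4) = -29.

[9, -29]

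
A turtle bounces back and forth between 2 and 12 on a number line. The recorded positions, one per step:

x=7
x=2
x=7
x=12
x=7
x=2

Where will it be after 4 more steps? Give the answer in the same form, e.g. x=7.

x=2

The value reflects between 2 and 12, moving 5 per step.
  step 6: 2 → 7
  step 7: 7 → 12
  step 8: 12 → 7
  step 9: 7 → 2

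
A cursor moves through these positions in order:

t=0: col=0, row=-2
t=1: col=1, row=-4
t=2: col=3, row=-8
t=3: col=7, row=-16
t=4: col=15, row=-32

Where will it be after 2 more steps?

The jumps are (+1, -2), (+2, -4), (+4, -8), (+8, -16) — a geometric progression with ratio 2.
step 5: col=15, row=-32 + (+16, -32) → col=31, row=-64
step 6: col=31, row=-64 + (+32, -64) → col=63, row=-128

col=63, row=-128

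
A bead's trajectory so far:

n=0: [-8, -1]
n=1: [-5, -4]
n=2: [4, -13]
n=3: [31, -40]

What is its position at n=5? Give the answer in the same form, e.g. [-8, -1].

[355, -364]

The jumps are [+3, -3], [+9, -9], [+27, -27] — a geometric progression with ratio 3.
step 4: [31, -40] + [+81, -81] → [112, -121]
step 5: [112, -121] + [+243, -243] → [355, -364]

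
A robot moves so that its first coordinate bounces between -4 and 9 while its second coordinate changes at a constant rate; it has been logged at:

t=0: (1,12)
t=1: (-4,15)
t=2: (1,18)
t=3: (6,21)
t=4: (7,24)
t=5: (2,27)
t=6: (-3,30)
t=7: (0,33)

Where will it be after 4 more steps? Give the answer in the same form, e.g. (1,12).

The first coordinate reflects between -4 and 9, moving 5 per step.
  step 8: 0 → 5
  step 9: 5 → 8
  step 10: 8 → 3
  step 11: 3 → -2
The second coordinate changes by +3 each step: at step 11 it is 45.

(-2,45)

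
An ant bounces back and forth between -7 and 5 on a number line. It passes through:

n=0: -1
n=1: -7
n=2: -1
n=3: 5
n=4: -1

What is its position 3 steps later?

The value reflects between -7 and 5, moving 6 per step.
  step 5: -1 → -7
  step 6: -7 → -1
  step 7: -1 → 5

5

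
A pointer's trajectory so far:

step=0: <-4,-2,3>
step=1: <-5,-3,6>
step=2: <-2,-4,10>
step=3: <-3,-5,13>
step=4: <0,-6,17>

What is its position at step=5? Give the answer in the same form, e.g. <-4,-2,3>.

Differencing gives <-1,-1,+3>, <+3,-1,+4>, <-1,-1,+3>, <+3,-1,+4>. This is the pattern <-1,-1,+3>, <+3,-1,+4> repeated.
step 5: apply <-1,-1,+3> → <-1,-7,20>

<-1,-7,20>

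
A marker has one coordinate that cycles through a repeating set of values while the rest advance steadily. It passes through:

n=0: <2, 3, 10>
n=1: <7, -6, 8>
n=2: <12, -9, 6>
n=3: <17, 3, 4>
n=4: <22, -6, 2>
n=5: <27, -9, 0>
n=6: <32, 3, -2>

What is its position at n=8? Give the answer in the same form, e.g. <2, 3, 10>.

<42, -9, -6>

The first coordinate changes by +5 each step, so at step 8 it is 2 + 8·(5) = 42.
The second coordinate repeats the cycle [3, -6, -9] with period 3; step 8 mod 3 = 2, giving -9.
The third coordinate changes by -2 each step, so at step 8 it is 10 + 8·(-2) = -6.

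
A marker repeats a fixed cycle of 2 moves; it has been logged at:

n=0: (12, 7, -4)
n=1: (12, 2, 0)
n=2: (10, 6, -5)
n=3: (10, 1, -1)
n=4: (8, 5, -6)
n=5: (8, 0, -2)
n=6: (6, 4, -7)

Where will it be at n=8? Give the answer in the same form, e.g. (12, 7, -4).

(4, 3, -8)

Step-to-step displacements: (+0, -5, +4), (-2, +4, -5), (+0, -5, +4), (-2, +4, -5), (+0, -5, +4), (-2, +4, -5) — a repeating cycle of length 2.
step 7: apply (+0, -5, +4) → (6, -1, -3)
step 8: apply (-2, +4, -5) → (4, 3, -8)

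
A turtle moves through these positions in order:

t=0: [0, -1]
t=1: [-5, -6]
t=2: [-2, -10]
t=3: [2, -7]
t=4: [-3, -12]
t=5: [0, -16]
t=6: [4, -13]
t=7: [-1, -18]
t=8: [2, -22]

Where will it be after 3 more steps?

Step-to-step displacements: [-5, -5], [+3, -4], [+4, +3], [-5, -5], [+3, -4], [+4, +3], [-5, -5], [+3, -4] — a repeating cycle of length 3.
step 9: apply [+4, +3] → [6, -19]
step 10: apply [-5, -5] → [1, -24]
step 11: apply [+3, -4] → [4, -28]

[4, -28]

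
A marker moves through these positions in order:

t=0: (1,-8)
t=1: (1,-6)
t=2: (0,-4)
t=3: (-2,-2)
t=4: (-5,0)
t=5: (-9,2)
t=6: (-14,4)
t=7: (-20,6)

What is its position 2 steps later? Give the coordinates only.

(-35,10)

Successive displacements: (+0,+2), (-1,+2), (-2,+2), (-3,+2), (-4,+2), (-5,+2), (-6,+2) — each changes by (-1,+0).
step 8: (-20,6) + (-7,+2) → (-27,8)
step 9: (-27,8) + (-8,+2) → (-35,10)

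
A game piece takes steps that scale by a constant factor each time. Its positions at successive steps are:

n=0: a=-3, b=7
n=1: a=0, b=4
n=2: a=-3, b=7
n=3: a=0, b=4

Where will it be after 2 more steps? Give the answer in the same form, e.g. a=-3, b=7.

The jumps are (+3, -3), (-3, +3), (+3, -3) — a geometric progression with ratio -1.
step 4: a=0, b=4 + (-3, +3) → a=-3, b=7
step 5: a=-3, b=7 + (+3, -3) → a=0, b=4

a=0, b=4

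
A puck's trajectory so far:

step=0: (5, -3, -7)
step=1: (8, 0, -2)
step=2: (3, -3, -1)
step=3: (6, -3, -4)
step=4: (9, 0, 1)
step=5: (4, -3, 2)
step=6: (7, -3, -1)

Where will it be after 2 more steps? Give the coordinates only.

Step-to-step displacements: (+3, +3, +5), (-5, -3, +1), (+3, +0, -3), (+3, +3, +5), (-5, -3, +1), (+3, +0, -3) — a repeating cycle of length 3.
step 7: apply (+3, +3, +5) → (10, 0, 4)
step 8: apply (-5, -3, +1) → (5, -3, 5)

(5, -3, 5)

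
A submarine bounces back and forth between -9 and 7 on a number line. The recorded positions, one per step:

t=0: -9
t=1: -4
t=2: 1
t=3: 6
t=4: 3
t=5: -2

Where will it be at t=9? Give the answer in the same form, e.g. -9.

4

The value travels 5 per step and bounces off the walls at -9 and 7.
  step 6: -2 → -7
  step 7: -7 → -6
  step 8: -6 → -1
  step 9: -1 → 4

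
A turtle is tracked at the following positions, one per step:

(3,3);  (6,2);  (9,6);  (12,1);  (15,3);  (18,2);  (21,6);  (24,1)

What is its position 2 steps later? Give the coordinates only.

(30,2)

The first coordinate changes by +3 each step, so at step 9 it is 3 + 9·(3) = 30.
The second coordinate repeats the cycle [3, 2, 6, 1] with period 4; step 9 mod 4 = 1, giving 2.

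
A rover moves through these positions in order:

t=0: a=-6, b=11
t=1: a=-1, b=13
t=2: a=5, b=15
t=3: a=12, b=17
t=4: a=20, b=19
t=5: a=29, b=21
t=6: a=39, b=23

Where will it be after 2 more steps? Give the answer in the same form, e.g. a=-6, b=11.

First differences are (+5,+2), (+6,+2), (+7,+2), (+8,+2), (+9,+2), (+10,+2); their common second difference is (+1,+0) (constant acceleration).
step 7: a=39, b=23 + (+11,+2) → a=50, b=25
step 8: a=50, b=25 + (+12,+2) → a=62, b=27

a=62, b=27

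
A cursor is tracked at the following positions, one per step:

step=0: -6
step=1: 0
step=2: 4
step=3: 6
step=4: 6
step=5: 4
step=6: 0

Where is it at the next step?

-6

Taking differences between consecutive positions: +6, +4, +2, +0, -2, -4. These grow by -2 each step.
step 7: 0 − 6 → -6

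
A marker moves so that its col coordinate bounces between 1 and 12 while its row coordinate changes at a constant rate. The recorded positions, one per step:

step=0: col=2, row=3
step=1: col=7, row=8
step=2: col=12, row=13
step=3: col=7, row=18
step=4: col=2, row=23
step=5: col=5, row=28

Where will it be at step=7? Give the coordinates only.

The col coordinate reflects between 1 and 12, moving 5 per step.
  step 6: 5 → 10
  step 7: 10 → 9
The row coordinate changes by +5 each step: at step 7 it is 38.

col=9, row=38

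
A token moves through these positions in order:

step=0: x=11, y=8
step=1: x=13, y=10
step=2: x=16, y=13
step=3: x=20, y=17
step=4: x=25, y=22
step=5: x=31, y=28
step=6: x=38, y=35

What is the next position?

Taking differences between consecutive positions: (+2, +2), (+3, +3), (+4, +4), (+5, +5), (+6, +6), (+7, +7). These grow by (+1, +1) each step.
step 7: x=38, y=35 + (+8, +8) → x=46, y=43

x=46, y=43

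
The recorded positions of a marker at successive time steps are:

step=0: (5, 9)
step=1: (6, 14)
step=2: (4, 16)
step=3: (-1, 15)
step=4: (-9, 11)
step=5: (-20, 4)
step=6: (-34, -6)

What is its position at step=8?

First differences are (+1, +5), (-2, +2), (-5, -1), (-8, -4), (-11, -7), (-14, -10); their common second difference is (-3, -3) (constant acceleration).
step 7: (-34, -6) + (-17, -13) → (-51, -19)
step 8: (-51, -19) + (-20, -16) → (-71, -35)

(-71, -35)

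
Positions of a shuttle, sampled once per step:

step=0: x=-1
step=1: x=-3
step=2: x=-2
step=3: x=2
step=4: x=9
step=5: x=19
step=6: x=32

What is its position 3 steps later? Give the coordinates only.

x=89

First differences are -2, +1, +4, +7, +10, +13; their common second difference is +3 (constant acceleration).
step 7: 32 + 16 → x=48
step 8: 48 + 19 → x=67
step 9: 67 + 22 → x=89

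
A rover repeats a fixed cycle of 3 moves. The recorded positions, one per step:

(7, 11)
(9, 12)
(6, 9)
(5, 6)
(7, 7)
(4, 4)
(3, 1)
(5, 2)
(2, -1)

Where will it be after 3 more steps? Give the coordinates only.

(0, -6)

The moves between consecutive positions are (+2, +1), (-3, -3), (-1, -3), (+2, +1), (-3, -3), (-1, -3), (+2, +1), (-3, -3); they repeat the 3-cycle [(+2, +1), (-3, -3), (-1, -3)].
step 9: apply (-1, -3) → (1, -4)
step 10: apply (+2, +1) → (3, -3)
step 11: apply (-3, -3) → (0, -6)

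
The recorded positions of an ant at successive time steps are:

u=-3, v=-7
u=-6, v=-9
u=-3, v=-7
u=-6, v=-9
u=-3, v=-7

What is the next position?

The jumps are (-3, -2), (+3, +2), (-3, -2), (+3, +2) — a geometric progression with ratio -1.
step 5: u=-3, v=-7 + (-3, -2) → u=-6, v=-9

u=-6, v=-9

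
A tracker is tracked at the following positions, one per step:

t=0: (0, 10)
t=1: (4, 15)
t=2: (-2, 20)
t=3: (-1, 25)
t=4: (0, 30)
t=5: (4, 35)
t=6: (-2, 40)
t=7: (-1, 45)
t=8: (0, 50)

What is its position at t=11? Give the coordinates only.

First: cycles through 0, 4, -2, -1 every 4 steps. Step 11 lands at position 3 of the cycle → -1.
Second: linear, +5 per step → 65 at step 11.

(-1, 65)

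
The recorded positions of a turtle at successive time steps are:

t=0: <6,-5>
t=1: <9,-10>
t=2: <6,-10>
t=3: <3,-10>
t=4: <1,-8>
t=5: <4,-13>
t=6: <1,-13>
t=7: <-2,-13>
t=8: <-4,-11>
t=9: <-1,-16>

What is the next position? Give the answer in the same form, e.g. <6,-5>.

<-4,-16>

Differencing gives <+3,-5>, <-3,+0>, <-3,+0>, <-2,+2>, <+3,-5>, <-3,+0>, <-3,+0>, <-2,+2>, <+3,-5>. This is the pattern <+3,-5>, <-3,+0>, <-3,+0>, <-2,+2> repeated.
step 10: apply <-3,+0> → <-4,-16>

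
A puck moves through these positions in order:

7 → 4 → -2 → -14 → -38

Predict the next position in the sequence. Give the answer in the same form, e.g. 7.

-86

Step-to-step displacements: -3, -6, -12, -24; each is 2× the previous.
step 5: -38 − 48 → -86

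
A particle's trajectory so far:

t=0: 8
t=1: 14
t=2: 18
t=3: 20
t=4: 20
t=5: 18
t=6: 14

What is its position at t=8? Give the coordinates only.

0

First differences are +6, +4, +2, +0, -2, -4; their common second difference is -2 (constant acceleration).
step 7: 14 − 6 → 8
step 8: 8 − 8 → 0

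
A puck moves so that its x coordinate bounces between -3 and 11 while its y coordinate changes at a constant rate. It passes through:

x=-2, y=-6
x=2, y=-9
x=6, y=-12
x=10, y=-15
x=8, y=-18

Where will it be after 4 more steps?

x=2, y=-30

The x coordinate reflects between -3 and 11, moving 4 per step.
  step 5: 8 → 4
  step 6: 4 → 0
  step 7: 0 → -2
  step 8: -2 → 2
The y coordinate changes by -3 each step: at step 8 it is -30.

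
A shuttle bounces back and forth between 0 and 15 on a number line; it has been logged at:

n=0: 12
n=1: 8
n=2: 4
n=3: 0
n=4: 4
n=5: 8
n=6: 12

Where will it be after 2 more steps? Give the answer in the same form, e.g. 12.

10

The value reflects between 0 and 15, moving 4 per step.
  step 7: 12 → 14
  step 8: 14 → 10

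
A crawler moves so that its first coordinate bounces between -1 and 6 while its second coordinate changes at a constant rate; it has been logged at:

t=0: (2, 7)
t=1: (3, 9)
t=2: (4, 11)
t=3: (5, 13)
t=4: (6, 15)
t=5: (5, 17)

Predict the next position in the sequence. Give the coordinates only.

(4, 19)

The first coordinate travels 1 per step and bounces off the walls at -1 and 6.
  step 6: 5 → 4
The second coordinate changes by +2 each step: at step 6 it is 19.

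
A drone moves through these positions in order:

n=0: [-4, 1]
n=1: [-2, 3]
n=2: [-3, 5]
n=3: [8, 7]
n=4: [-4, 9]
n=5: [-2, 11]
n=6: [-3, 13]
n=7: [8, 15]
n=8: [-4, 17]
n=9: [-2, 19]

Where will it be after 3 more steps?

[-4, 25]

The first coordinate repeats the cycle [-4, -2, -3, 8] with period 4; step 12 mod 4 = 0, giving -4.
The second coordinate changes by +2 each step, so at step 12 it is 1 + 12·(2) = 25.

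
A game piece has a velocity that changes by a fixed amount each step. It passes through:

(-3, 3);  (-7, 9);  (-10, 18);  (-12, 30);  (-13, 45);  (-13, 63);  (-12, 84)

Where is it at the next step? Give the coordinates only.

(-10, 108)

First differences are (-4, +6), (-3, +9), (-2, +12), (-1, +15), (+0, +18), (+1, +21); their common second difference is (+1, +3) (constant acceleration).
step 7: (-12, 84) + (+2, +24) → (-10, 108)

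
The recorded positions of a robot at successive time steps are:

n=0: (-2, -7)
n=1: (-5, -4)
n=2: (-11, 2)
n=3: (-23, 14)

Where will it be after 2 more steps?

Step-to-step displacements: (-3, +3), (-6, +6), (-12, +12); each is 2× the previous.
step 4: (-23, 14) + (-24, +24) → (-47, 38)
step 5: (-47, 38) + (-48, +48) → (-95, 86)

(-95, 86)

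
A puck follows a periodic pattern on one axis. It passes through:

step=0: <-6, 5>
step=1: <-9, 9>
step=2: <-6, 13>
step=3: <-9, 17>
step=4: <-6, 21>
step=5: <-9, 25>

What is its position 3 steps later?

First: cycles through -6, -9 every 2 steps. Step 8 lands at position 0 of the cycle → -6.
Second: linear, +4 per step → 37 at step 8.

<-6, 37>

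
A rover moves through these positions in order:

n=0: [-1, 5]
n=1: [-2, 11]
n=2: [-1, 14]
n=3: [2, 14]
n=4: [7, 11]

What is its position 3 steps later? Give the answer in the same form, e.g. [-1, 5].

Taking differences between consecutive positions: [-1, +6], [+1, +3], [+3, +0], [+5, -3]. These grow by [+2, -3] each step.
step 5: [7, 11] + [+7, -6] → [14, 5]
step 6: [14, 5] + [+9, -9] → [23, -4]
step 7: [23, -4] + [+11, -12] → [34, -16]

[34, -16]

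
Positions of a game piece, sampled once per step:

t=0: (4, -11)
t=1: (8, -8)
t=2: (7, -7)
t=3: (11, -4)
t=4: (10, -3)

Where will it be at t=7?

(17, 4)

The moves between consecutive positions are (+4, +3), (-1, +1), (+4, +3), (-1, +1); they repeat the 2-cycle [(+4, +3), (-1, +1)].
step 5: apply (+4, +3) → (14, 0)
step 6: apply (-1, +1) → (13, 1)
step 7: apply (+4, +3) → (17, 4)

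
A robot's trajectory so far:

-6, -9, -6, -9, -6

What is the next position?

Step-to-step displacements: -3, +3, -3, +3; each is -1× the previous.
step 5: -6 − 3 → -9

-9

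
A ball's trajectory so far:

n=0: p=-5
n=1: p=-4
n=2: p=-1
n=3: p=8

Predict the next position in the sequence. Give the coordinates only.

Step-to-step displacements: +1, +3, +9; each is 3× the previous.
step 4: 8 + 27 → p=35

p=35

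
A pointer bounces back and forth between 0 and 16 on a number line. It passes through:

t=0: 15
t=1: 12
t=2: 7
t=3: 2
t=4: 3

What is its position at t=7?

The value travels 5 per step and bounces off the walls at 0 and 16.
  step 5: 3 → 8
  step 6: 8 → 13
  step 7: 13 → 14

14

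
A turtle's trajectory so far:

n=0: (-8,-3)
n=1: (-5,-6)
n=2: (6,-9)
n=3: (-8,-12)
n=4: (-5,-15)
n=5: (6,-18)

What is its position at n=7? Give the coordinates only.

(-5,-24)

First: cycles through -8, -5, 6 every 3 steps. Step 7 lands at position 1 of the cycle → -5.
Second: linear, -3 per step → -24 at step 7.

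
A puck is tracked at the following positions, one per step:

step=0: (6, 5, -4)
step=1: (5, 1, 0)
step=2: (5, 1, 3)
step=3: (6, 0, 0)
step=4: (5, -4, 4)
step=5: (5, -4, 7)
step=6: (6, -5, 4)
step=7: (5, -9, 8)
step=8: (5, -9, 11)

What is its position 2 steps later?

Differencing gives (-1, -4, +4), (+0, +0, +3), (+1, -1, -3), (-1, -4, +4), (+0, +0, +3), (+1, -1, -3), (-1, -4, +4), (+0, +0, +3). This is the pattern (-1, -4, +4), (+0, +0, +3), (+1, -1, -3) repeated.
step 9: apply (+1, -1, -3) → (6, -10, 8)
step 10: apply (-1, -4, +4) → (5, -14, 12)

(5, -14, 12)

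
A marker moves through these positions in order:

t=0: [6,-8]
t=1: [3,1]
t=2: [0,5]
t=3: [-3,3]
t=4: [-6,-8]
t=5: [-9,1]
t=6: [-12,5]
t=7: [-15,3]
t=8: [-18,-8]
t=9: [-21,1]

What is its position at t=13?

[-33,1]

First: linear, -3 per step → -33 at step 13.
Second: cycles through -8, 1, 5, 3 every 4 steps. Step 13 lands at position 1 of the cycle → 1.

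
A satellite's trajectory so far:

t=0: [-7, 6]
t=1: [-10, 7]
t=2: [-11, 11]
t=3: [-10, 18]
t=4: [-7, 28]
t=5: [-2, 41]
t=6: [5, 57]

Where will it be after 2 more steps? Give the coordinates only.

[25, 98]

First differences are [-3, +1], [-1, +4], [+1, +7], [+3, +10], [+5, +13], [+7, +16]; their common second difference is [+2, +3] (constant acceleration).
step 7: [5, 57] + [+9, +19] → [14, 76]
step 8: [14, 76] + [+11, +22] → [25, 98]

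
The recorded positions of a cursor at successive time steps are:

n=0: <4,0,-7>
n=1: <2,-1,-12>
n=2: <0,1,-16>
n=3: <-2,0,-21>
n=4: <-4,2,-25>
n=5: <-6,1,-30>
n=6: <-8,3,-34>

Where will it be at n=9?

<-14,3,-48>

Step-to-step displacements: <-2,-1,-5>, <-2,+2,-4>, <-2,-1,-5>, <-2,+2,-4>, <-2,-1,-5>, <-2,+2,-4> — a repeating cycle of length 2.
step 7: apply <-2,-1,-5> → <-10,2,-39>
step 8: apply <-2,+2,-4> → <-12,4,-43>
step 9: apply <-2,-1,-5> → <-14,3,-48>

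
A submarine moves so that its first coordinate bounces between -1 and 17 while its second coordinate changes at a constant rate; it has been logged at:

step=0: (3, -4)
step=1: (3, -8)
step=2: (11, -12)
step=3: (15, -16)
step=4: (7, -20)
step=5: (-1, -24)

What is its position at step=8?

The first coordinate reflects between -1 and 17, moving 8 per step.
  step 6: -1 → 7
  step 7: 7 → 15
  step 8: 15 → 11
The second coordinate changes by -4 each step: at step 8 it is -36.

(11, -36)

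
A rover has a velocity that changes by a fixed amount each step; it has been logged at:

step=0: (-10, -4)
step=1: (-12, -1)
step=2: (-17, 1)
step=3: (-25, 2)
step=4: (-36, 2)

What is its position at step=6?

(-67, -1)

First differences are (-2, +3), (-5, +2), (-8, +1), (-11, +0); their common second difference is (-3, -1) (constant acceleration).
step 5: (-36, 2) + (-14, -1) → (-50, 1)
step 6: (-50, 1) + (-17, -2) → (-67, -1)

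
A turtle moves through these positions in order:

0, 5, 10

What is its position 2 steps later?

20

Constant displacement of +5 per step.
step 3: 10 + 5 → 15
step 4: 15 + 5 → 20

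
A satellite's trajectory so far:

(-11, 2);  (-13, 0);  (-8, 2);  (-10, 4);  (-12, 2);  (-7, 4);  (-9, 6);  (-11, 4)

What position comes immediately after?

Differencing gives (-2, -2), (+5, +2), (-2, +2), (-2, -2), (+5, +2), (-2, +2), (-2, -2). This is the pattern (-2, -2), (+5, +2), (-2, +2) repeated.
step 8: apply (+5, +2) → (-6, 6)

(-6, 6)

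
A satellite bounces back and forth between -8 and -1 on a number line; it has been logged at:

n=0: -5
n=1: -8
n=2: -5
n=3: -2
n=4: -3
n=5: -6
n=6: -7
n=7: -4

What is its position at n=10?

The value reflects between -8 and -1, moving 3 per step.
  step 8: -4 → -1
  step 9: -1 → -4
  step 10: -4 → -7

-7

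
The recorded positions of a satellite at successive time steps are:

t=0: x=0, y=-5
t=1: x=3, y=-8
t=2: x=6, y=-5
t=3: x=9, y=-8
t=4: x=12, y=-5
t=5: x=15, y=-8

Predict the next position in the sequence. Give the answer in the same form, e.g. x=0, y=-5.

x=18, y=-5

X: linear, +3 per step → 18 at step 6.
Y: cycles through -5, -8 every 2 steps. Step 6 lands at position 0 of the cycle → -5.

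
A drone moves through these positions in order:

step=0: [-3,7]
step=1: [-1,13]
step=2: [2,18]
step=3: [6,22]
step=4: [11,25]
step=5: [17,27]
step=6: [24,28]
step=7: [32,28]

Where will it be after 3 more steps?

Taking differences between consecutive positions: [+2,+6], [+3,+5], [+4,+4], [+5,+3], [+6,+2], [+7,+1], [+8,+0]. These grow by [+1,-1] each step.
step 8: [32,28] + [+9,-1] → [41,27]
step 9: [41,27] + [+10,-2] → [51,25]
step 10: [51,25] + [+11,-3] → [62,22]

[62,22]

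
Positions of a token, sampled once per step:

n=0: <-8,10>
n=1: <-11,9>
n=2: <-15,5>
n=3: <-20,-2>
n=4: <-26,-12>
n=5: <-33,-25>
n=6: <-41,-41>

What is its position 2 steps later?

First differences are <-3,-1>, <-4,-4>, <-5,-7>, <-6,-10>, <-7,-13>, <-8,-16>; their common second difference is <-1,-3> (constant acceleration).
step 7: <-41,-41> + <-9,-19> → <-50,-60>
step 8: <-50,-60> + <-10,-22> → <-60,-82>

<-60,-82>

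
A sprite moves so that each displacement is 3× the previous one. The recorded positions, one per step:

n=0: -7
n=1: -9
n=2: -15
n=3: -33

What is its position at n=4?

-87

Consecutive displacements -2, -6, -18 scale by a factor of 3 each step.
step 4: -33 − 54 → -87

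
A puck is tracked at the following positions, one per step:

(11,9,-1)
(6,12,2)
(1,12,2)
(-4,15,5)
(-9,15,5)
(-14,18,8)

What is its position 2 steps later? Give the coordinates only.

(-24,21,11)

Step-to-step displacements: (-5,+3,+3), (-5,+0,+0), (-5,+3,+3), (-5,+0,+0), (-5,+3,+3) — a repeating cycle of length 2.
step 6: apply (-5,+0,+0) → (-19,18,8)
step 7: apply (-5,+3,+3) → (-24,21,11)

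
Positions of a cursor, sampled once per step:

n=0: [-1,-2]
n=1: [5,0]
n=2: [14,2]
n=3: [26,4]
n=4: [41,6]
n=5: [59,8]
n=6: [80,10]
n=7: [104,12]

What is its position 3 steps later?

Taking differences between consecutive positions: [+6,+2], [+9,+2], [+12,+2], [+15,+2], [+18,+2], [+21,+2], [+24,+2]. These grow by [+3,+0] each step.
step 8: [104,12] + [+27,+2] → [131,14]
step 9: [131,14] + [+30,+2] → [161,16]
step 10: [161,16] + [+33,+2] → [194,18]

[194,18]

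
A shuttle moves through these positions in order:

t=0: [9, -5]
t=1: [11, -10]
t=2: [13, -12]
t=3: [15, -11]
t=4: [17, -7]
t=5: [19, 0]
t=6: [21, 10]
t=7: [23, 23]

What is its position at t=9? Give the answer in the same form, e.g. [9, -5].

Taking differences between consecutive positions: [+2, -5], [+2, -2], [+2, +1], [+2, +4], [+2, +7], [+2, +10], [+2, +13]. These grow by [+0, +3] each step.
step 8: [23, 23] + [+2, +16] → [25, 39]
step 9: [25, 39] + [+2, +19] → [27, 58]

[27, 58]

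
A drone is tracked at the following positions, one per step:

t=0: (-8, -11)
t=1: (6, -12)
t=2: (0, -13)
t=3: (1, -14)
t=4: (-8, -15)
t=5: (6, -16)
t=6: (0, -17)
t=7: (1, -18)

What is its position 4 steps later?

(1, -22)

The first coordinate repeats the cycle [-8, 6, 0, 1] with period 4; step 11 mod 4 = 3, giving 1.
The second coordinate changes by -1 each step, so at step 11 it is -11 + 11·(-1) = -22.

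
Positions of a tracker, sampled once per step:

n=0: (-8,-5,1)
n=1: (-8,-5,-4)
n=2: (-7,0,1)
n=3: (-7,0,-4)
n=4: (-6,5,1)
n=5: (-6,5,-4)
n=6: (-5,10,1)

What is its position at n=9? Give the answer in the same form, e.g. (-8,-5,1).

Step-to-step displacements: (+0,+0,-5), (+1,+5,+5), (+0,+0,-5), (+1,+5,+5), (+0,+0,-5), (+1,+5,+5) — a repeating cycle of length 2.
step 7: apply (+0,+0,-5) → (-5,10,-4)
step 8: apply (+1,+5,+5) → (-4,15,1)
step 9: apply (+0,+0,-5) → (-4,15,-4)

(-4,15,-4)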